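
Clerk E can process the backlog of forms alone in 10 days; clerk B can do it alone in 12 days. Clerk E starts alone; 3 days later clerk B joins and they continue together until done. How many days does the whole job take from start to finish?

In 3 days clerk E does 3/10 of the job, leaving 7/10.
Clerk E and clerk B together work at 11/60 per day, so finishing takes 7/10 ÷ 11/60 = 42/11 days.
Total time = 3 + 42/11 = 75/11 days.

75/11 days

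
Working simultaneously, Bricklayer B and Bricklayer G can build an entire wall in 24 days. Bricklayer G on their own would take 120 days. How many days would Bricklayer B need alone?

30 days

Combined rate is 1/24 per day.
Known contribution: 1/120 per day.
So Bricklayer B's rate is 1/24 − 1/120 = 1/30, meaning 30 days alone.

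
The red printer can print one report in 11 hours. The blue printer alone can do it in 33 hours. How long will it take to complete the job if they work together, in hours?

33/4 hours

Combined rate: 1/11 + 1/33 = (3 + 1)/33 = 4/33 per hour.
Time = 1 ÷ (4/33) = 33/4 hours.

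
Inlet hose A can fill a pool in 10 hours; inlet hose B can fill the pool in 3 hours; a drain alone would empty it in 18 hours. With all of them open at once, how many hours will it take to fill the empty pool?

45/17 hours

Net rate = 1/10 + 1/3 − 1/18 = (9 + 30 − 5)/90 = 34/90 = 17/45 per hour.
Filling time = 1 ÷ (17/45) = 45/17 hours.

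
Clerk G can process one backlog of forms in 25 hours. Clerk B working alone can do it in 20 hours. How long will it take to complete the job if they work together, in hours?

100/9 hours

Combined rate: 1/25 + 1/20 = (4 + 5)/100 = 9/100 per hour.
Time = 1 ÷ (9/100) = 100/9 hours.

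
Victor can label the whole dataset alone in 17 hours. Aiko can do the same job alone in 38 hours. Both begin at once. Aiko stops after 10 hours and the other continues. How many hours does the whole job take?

238/19 hours

In the first 10 hours the combined rate is 55/646, so 275/323 of the job is done, leaving 48/323.
After Aiko leaves the rate is 1/17 per hour; the remaining 48/323 takes 48/19 hours.
Total = 10 + 48/19 = 238/19 hours.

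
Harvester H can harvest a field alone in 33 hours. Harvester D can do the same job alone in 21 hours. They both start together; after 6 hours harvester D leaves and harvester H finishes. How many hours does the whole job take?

165/7 hours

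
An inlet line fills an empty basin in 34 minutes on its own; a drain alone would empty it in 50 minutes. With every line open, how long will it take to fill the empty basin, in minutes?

425/4 minutes

Net rate = 1/34 − 1/50 = (25 − 17)/850 = 8/850 = 4/425 per minute.
Filling time = 1 ÷ (4/425) = 425/4 minutes.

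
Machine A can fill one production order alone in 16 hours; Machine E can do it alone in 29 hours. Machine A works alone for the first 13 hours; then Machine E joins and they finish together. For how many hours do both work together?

29/15 hours

In 13 hours Machine A does 13/16 of the job, leaving 3/16.
Machine A and Machine E together work at 45/464 per hour, so finishing takes 3/16 ÷ 45/464 = 29/15 hours.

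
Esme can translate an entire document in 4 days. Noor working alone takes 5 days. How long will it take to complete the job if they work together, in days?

20/9 days

With two workers the combined time is the product over the sum: 4·5/(4+5) = 20/9 days.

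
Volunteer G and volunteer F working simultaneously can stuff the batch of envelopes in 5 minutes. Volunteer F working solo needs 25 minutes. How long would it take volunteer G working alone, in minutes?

25/4 minutes

Combined rate is 1/5 per minute.
Known contribution: 1/25 per minute.
So volunteer G's rate is 1/5 − 1/25 = 4/25, meaning 25/4 minutes alone.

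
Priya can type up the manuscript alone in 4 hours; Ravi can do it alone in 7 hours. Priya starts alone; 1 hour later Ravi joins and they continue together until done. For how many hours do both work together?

In 1 hour Priya does 1/4 of the job, leaving 3/4.
Priya and Ravi together work at 11/28 per hour, so finishing takes 3/4 ÷ 11/28 = 21/11 hours.

21/11 hours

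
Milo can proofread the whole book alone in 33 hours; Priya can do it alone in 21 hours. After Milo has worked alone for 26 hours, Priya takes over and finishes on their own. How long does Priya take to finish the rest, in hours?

49/11 hours

In 26 hours Milo does 26/33 of the job, leaving 7/33.
Priya works at 1/21 per hour, so finishing takes 7/33 ÷ 1/21 = 49/11 hours.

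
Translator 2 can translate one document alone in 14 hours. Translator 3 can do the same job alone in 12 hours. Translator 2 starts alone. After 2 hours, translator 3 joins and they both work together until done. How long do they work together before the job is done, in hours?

72/13 hours

In the first 2 hours translator 2 alone does 2/14 = 1/7 of the job, leaving 6/7.
Once everyone is working, combined rate: 1/14 + 1/12 = (6 + 7)/84 = 13/84 per hour.
Remaining 6/7 at 13/84 per hour takes 72/13 hours.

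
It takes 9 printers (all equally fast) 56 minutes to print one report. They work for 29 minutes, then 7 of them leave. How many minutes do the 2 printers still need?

One printer does 1/504 of the job per minute.
After 29 minutes with 9 printers, 29/56 is done (27/56 left).
With 2 printers the rate is 2/504 = 1/252, so the rest takes 27/56 ÷ 1/252 = 243/2 minutes.

243/2 minutes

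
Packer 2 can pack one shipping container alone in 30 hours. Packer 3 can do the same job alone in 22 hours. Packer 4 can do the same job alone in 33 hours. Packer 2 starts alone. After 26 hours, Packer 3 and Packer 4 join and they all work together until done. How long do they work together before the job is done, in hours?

11/9 hours

In the first 26 hours Packer 2 alone does 26/30 = 13/15 of the job, leaving 2/15.
Once everyone is working, combined rate: 1/30 + 1/22 + 1/33 = (11 + 15 + 10)/330 = 36/330 = 6/55 per hour.
Remaining 2/15 at 6/55 per hour takes 11/9 hours.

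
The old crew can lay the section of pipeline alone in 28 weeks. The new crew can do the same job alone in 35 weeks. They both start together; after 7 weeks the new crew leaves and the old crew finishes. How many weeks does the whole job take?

In the first 7 weeks the combined rate is 9/140, so 9/20 of the job is done, leaving 11/20.
After the new crew leaves the rate is 1/28 per week; the remaining 11/20 takes 77/5 weeks.
Total = 7 + 77/5 = 112/5 weeks.

112/5 weeks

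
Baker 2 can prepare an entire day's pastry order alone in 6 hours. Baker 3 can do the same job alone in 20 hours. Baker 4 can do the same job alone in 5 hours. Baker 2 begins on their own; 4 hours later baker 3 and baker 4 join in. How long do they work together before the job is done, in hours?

In the first 4 hours baker 2 alone does 4/6 = 2/3 of the job, leaving 1/3.
Once everyone is working, combined rate: 1/6 + 1/20 + 1/5 = (10 + 3 + 12)/60 = 25/60 = 5/12 per hour.
Remaining 1/3 at 5/12 per hour takes 4/5 hours.

4/5 hours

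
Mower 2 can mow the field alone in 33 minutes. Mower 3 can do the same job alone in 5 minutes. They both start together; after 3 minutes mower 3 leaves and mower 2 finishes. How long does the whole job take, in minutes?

66/5 minutes

In the first 3 minutes the combined rate is 38/165, so 38/55 of the job is done, leaving 17/55.
After mower 3 leaves the rate is 1/33 per minute; the remaining 17/55 takes 51/5 minutes.
Total = 3 + 51/5 = 66/5 minutes.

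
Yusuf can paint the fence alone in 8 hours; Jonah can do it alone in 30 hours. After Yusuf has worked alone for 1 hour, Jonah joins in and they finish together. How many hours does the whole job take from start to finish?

In 1 hour Yusuf does 1/8 of the job, leaving 7/8.
Yusuf and Jonah together work at 19/120 per hour, so finishing takes 7/8 ÷ 19/120 = 105/19 hours.
Total time = 1 + 105/19 = 124/19 hours.

124/19 hours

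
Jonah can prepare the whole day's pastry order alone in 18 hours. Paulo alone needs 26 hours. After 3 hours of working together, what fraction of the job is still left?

28/39

Combined rate: 1/18 + 1/26 = (13 + 9)/234 = 22/234 = 11/117 per hour.
In 3 hours they complete 3·11/117 = 11/39 of the job.
So 28/39 remains.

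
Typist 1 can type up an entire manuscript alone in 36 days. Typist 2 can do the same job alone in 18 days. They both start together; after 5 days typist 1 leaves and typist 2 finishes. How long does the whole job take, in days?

In the first 5 days the combined rate is 1/12, so 5/12 of the job is done, leaving 7/12.
After typist 1 leaves the rate is 1/18 per day; the remaining 7/12 takes 21/2 days.
Total = 5 + 21/2 = 31/2 days.

31/2 days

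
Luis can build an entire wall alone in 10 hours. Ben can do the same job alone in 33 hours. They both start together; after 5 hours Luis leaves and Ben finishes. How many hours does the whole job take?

33/2 hours

In the first 5 hours the combined rate is 43/330, so 43/66 of the job is done, leaving 23/66.
After Luis leaves the rate is 1/33 per hour; the remaining 23/66 takes 23/2 hours.
Total = 5 + 23/2 = 33/2 hours.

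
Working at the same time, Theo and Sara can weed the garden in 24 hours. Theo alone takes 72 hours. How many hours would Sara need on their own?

Combined rate is 1/24 per hour.
Known contribution: 1/72 per hour.
So Sara's rate is 1/24 − 1/72 = 1/36, meaning 36 hours alone.

36 hours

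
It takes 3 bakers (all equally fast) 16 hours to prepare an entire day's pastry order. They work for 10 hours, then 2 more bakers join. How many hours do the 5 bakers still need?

18/5 hours

One baker does 1/48 of the job per hour.
After 10 hours with 3 bakers, 5/8 is done (3/8 left).
With 5 bakers the rate is 5/48, so the rest takes 3/8 ÷ 5/48 = 18/5 hours.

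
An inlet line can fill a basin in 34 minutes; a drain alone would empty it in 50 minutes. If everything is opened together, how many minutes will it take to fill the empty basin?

425/4 minutes

Net rate = 1/34 − 1/50 = (25 − 17)/850 = 8/850 = 4/425 per minute.
Filling time = 1 ÷ (4/425) = 425/4 minutes.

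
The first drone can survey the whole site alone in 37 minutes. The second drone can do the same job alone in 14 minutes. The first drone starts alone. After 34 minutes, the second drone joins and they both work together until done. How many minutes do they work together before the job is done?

14/17 minutes

In the first 34 minutes the first drone alone does 34/37 of the job, leaving 3/37.
Once everyone is working, combined rate: 1/37 + 1/14 = (14 + 37)/518 = 51/518 per minute.
Remaining 3/37 at 51/518 per minute takes 14/17 minutes.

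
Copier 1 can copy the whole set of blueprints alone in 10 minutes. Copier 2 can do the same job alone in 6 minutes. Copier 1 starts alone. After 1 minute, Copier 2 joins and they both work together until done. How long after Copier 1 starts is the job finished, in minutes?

In the first 1 minute Copier 1 alone does 1/10 of the job, leaving 9/10.
Once everyone is working, combined rate: 1/10 + 1/6 = (3 + 5)/30 = 8/30 = 4/15 per minute.
Remaining 9/10 at 4/15 per minute takes 27/8 minutes.
Total from the start = 1 + 27/8 = 35/8 minutes.

35/8 minutes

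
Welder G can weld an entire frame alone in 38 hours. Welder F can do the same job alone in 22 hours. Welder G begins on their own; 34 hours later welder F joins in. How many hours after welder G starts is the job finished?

532/15 hours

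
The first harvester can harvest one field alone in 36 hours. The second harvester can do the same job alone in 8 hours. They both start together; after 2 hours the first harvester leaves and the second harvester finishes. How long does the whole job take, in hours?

68/9 hours

In the first 2 hours the combined rate is 11/72, so 11/36 of the job is done, leaving 25/36.
After the first harvester leaves the rate is 1/8 per hour; the remaining 25/36 takes 50/9 hours.
Total = 2 + 50/9 = 68/9 hours.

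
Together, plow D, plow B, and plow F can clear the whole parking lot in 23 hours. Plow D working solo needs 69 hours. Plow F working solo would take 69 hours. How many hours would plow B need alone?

69 hours

Combined rate is 1/23 per hour.
Known contribution: 1/69 + 1/69 = (1 + 1)/69 = 2/69 per hour.
So plow B's rate is 1/23 − 2/69 = 1/69, meaning 69 hours alone.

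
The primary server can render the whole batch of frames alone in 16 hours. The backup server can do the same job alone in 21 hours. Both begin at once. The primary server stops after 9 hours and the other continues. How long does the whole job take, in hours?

In the first 9 hours the combined rate is 37/336, so 111/112 of the job is done, leaving 1/112.
After the primary server leaves the rate is 1/21 per hour; the remaining 1/112 takes 3/16 hours.
Total = 9 + 3/16 = 147/16 hours.

147/16 hours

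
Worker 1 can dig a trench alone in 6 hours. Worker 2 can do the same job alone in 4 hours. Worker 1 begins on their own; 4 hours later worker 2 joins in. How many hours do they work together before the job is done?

4/5 hours

In the first 4 hours worker 1 alone does 4/6 = 2/3 of the job, leaving 1/3.
Once everyone is working, combined rate: 1/6 + 1/4 = (2 + 3)/12 = 5/12 per hour.
Remaining 1/3 at 5/12 per hour takes 4/5 hours.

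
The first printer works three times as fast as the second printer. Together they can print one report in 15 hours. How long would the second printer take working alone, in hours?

Let the second printer's rate be r; then the first printer's rate is 3r, so together (3 + 1)r = 4r = 1/15.
Thus r = 1/60 per hour.
The second printer alone: 60 hours; the first printer alone: 20 hours.

60 hours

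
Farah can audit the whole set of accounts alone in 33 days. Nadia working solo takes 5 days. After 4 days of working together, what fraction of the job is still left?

13/165

Combined rate: 1/33 + 1/5 = (5 + 33)/165 = 38/165 per day.
In 4 days they complete 4·38/165 = 152/165 of the job.
So 13/165 remains.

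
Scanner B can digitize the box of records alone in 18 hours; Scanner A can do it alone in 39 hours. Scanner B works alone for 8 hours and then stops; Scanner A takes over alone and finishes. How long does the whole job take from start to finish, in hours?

89/3 hours

In 8 hours Scanner B does 8/18 = 4/9 of the job, leaving 5/9.
Scanner A works at 1/39 per hour, so finishing takes 5/9 ÷ 1/39 = 65/3 hours.
Total time = 8 + 65/3 = 89/3 hours.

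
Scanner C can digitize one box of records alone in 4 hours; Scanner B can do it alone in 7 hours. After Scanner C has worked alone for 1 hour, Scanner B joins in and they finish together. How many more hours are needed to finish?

21/11 hours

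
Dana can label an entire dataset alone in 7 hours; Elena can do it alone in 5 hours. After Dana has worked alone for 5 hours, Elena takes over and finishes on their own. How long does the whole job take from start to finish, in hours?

In 5 hours Dana does 5/7 of the job, leaving 2/7.
Elena works at 1/5 per hour, so finishing takes 2/7 ÷ 1/5 = 10/7 hours.
Total time = 5 + 10/7 = 45/7 hours.

45/7 hours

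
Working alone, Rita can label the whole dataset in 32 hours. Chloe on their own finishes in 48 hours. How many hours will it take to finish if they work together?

Combined rate: 1/32 + 1/48 = (3 + 2)/96 = 5/96 per hour.
Time = 1 ÷ (5/96) = 96/5 hours.

96/5 hours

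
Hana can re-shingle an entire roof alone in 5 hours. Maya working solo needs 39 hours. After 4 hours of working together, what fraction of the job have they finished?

176/195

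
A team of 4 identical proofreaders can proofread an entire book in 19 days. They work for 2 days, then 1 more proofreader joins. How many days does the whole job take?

One proofreader does 1/76 of the job per day.
After 2 days with 4 proofreaders, 2/19 is done (17/19 left).
With 5 proofreaders the rate is 5/76, so the rest takes 17/19 ÷ 5/76 = 68/5 days.
Total = 2 + 68/5 = 78/5 days.

78/5 days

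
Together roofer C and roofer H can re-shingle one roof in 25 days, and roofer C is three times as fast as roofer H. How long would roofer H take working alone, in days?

100 days

Let roofer H's rate be r; then roofer C's rate is 3r, so together (3 + 1)r = 4r = 1/25.
Thus r = 1/100 per day.
Roofer H alone: 100 days; roofer C alone: 100/3 days.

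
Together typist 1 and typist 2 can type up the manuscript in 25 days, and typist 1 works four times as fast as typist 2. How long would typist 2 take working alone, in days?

125 days

Let typist 2's rate be r; then typist 1's rate is 4r, so together (4 + 1)r = 5r = 1/25.
Thus r = 1/125 per day.
Typist 2 alone: 125 days; typist 1 alone: 125/4 days.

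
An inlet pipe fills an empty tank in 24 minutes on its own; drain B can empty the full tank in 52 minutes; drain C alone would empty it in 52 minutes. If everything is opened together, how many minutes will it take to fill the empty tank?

312 minutes

Net rate = 1/24 − 1/52 − 1/52 = (13 − 6 − 6)/312 = 1/312 per minute.
Filling time = 1 ÷ (1/312) = 312 minutes.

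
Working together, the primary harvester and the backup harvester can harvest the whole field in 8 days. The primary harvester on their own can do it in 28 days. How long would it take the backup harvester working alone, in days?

Combined rate is 1/8 per day.
Known contribution: 1/28 per day.
So the backup harvester's rate is 1/8 − 1/28 = 5/56, meaning 56/5 days alone.

56/5 days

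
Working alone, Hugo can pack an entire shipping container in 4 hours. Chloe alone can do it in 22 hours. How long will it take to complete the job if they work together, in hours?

44/13 hours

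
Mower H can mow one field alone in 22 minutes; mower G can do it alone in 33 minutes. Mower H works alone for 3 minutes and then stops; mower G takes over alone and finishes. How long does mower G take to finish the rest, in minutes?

In 3 minutes mower H does 3/22 of the job, leaving 19/22.
Mower G works at 1/33 per minute, so finishing takes 19/22 ÷ 1/33 = 57/2 minutes.

57/2 minutes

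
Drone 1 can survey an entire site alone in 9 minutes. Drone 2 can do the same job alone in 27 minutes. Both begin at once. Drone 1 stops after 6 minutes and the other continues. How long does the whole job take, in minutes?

In the first 6 minutes the combined rate is 4/27, so 8/9 of the job is done, leaving 1/9.
After Drone 1 leaves the rate is 1/27 per minute; the remaining 1/9 takes 3 minutes.
Total = 6 + 3 = 9 minutes.

9 minutes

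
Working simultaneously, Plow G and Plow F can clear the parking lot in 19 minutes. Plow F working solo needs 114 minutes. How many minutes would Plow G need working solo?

114/5 minutes

Combined rate is 1/19 per minute.
Known contribution: 1/114 per minute.
So Plow G's rate is 1/19 − 1/114 = 5/114, meaning 114/5 minutes alone.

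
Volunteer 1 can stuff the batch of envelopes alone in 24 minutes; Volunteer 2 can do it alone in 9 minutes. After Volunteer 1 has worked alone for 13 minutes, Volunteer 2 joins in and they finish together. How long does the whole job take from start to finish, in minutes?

In 13 minutes Volunteer 1 does 13/24 of the job, leaving 11/24.
Volunteer 1 and Volunteer 2 together work at 11/72 per minute, so finishing takes 11/24 ÷ 11/72 = 3 minutes.
Total time = 13 + 3 = 16 minutes.

16 minutes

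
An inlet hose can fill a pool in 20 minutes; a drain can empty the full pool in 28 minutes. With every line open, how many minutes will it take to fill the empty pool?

70 minutes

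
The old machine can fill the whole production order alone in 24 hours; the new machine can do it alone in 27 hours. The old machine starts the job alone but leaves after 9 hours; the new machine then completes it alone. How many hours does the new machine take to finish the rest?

135/8 hours

In 9 hours the old machine does 9/24 = 3/8 of the job, leaving 5/8.
The new machine works at 1/27 per hour, so finishing takes 5/8 ÷ 1/27 = 135/8 hours.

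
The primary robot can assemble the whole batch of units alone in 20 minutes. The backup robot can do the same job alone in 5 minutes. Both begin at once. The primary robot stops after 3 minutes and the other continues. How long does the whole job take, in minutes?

17/4 minutes

In the first 3 minutes the combined rate is 1/4, so 3/4 of the job is done, leaving 1/4.
After the primary robot leaves the rate is 1/5 per minute; the remaining 1/4 takes 5/4 minutes.
Total = 3 + 5/4 = 17/4 minutes.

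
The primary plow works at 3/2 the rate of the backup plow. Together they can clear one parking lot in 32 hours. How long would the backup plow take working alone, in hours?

80 hours

Let the backup plow's rate be r; then the primary plow's rate is (3/2)r, so together (3/2 + 1)r = (5/2)r = 1/32.
Thus r = 1/80 per hour.
The backup plow alone: 80 hours; the primary plow alone: 160/3 hours.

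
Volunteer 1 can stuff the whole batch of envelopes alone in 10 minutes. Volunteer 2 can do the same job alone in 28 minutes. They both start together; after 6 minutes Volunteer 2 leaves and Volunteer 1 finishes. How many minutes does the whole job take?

55/7 minutes

In the first 6 minutes the combined rate is 19/140, so 57/70 of the job is done, leaving 13/70.
After Volunteer 2 leaves the rate is 1/10 per minute; the remaining 13/70 takes 13/7 minutes.
Total = 6 + 13/7 = 55/7 minutes.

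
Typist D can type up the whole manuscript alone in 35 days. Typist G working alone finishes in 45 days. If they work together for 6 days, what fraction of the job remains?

73/105

Combined rate: 1/35 + 1/45 = (9 + 7)/315 = 16/315 per day.
In 6 days they complete 6·16/315 = 32/105 of the job.
So 73/105 remains.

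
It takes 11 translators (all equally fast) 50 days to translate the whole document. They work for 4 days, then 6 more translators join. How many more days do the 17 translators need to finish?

506/17 days

One translator does 1/550 of the job per day.
After 4 days with 11 translators, 2/25 is done (23/25 left).
With 17 translators the rate is 17/550, so the rest takes 23/25 ÷ 17/550 = 506/17 days.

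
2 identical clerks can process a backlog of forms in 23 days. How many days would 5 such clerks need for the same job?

46/5 days

Total work is 2·23 = 46 clerk-days.
With 5 clerks: 46/5 days.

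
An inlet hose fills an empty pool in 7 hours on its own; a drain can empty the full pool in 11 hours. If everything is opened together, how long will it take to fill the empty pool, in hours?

77/4 hours

Net rate = 1/7 − 1/11 = (11 − 7)/77 = 4/77 per hour.
Filling time = 1 ÷ (4/77) = 77/4 hours.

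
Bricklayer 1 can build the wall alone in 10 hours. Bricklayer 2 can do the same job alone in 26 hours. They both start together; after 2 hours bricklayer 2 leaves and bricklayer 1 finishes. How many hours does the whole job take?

In the first 2 hours the combined rate is 9/65, so 18/65 of the job is done, leaving 47/65.
After bricklayer 2 leaves the rate is 1/10 per hour; the remaining 47/65 takes 94/13 hours.
Total = 2 + 94/13 = 120/13 hours.

120/13 hours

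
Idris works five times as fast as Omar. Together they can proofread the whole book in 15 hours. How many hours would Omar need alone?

Let Omar's rate be r; then Idris's rate is 5r, so together (5 + 1)r = 6r = 1/15.
Thus r = 1/90 per hour.
Omar alone: 90 hours; Idris alone: 18 hours.

90 hours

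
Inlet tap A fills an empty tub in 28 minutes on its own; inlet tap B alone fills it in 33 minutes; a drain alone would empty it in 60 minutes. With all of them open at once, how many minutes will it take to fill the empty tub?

385/19 minutes

Net rate = 1/28 + 1/33 − 1/60 = (165 + 140 − 77)/4620 = 228/4620 = 19/385 per minute.
Filling time = 1 ÷ (19/385) = 385/19 minutes.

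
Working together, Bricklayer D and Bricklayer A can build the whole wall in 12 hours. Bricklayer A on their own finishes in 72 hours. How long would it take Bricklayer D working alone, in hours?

Combined rate is 1/12 per hour.
Known contribution: 1/72 per hour.
So Bricklayer D's rate is 1/12 − 1/72 = 5/72, meaning 72/5 hours alone.

72/5 hours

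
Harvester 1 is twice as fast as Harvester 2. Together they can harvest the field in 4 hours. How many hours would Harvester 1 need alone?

Let Harvester 2's rate be r; then Harvester 1's rate is 2r, so together (2 + 1)r = 3r = 1/4.
Thus r = 1/12 per hour.
Harvester 2 alone: 12 hours; Harvester 1 alone: 6 hours.

6 hours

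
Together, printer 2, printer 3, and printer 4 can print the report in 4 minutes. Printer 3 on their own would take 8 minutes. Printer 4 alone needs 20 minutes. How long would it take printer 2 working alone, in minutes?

Combined rate is 1/4 per minute.
Known contribution: 1/8 + 1/20 = (5 + 2)/40 = 7/40 per minute.
So printer 2's rate is 1/4 − 7/40 = 3/40, meaning 40/3 minutes alone.

40/3 minutes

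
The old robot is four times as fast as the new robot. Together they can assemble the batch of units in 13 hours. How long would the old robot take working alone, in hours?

Let the new robot's rate be r; then the old robot's rate is 4r, so together (4 + 1)r = 5r = 1/13.
Thus r = 1/65 per hour.
The new robot alone: 65 hours; the old robot alone: 65/4 hours.

65/4 hours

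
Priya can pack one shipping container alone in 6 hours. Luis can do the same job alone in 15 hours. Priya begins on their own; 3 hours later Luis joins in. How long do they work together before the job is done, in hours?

15/7 hours

In the first 3 hours Priya alone does 3/6 = 1/2 of the job, leaving 1/2.
Once everyone is working, combined rate: 1/6 + 1/15 = (5 + 2)/30 = 7/30 per hour.
Remaining 1/2 at 7/30 per hour takes 15/7 hours.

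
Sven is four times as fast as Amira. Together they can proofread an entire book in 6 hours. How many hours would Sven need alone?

15/2 hours

Let Amira's rate be r; then Sven's rate is 4r, so together (4 + 1)r = 5r = 1/6.
Thus r = 1/30 per hour.
Amira alone: 30 hours; Sven alone: 15/2 hours.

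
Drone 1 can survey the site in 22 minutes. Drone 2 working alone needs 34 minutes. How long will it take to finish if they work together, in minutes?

Combined rate: 1/22 + 1/34 = (17 + 11)/374 = 28/374 = 14/187 per minute.
Time = 1 ÷ (14/187) = 187/14 minutes.

187/14 minutes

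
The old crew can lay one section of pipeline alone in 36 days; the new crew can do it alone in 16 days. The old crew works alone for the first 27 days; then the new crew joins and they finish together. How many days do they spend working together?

36/13 days

In 27 days the old crew does 27/36 = 3/4 of the job, leaving 1/4.
The old crew and the new crew together work at 13/144 per day, so finishing takes 1/4 ÷ 13/144 = 36/13 days.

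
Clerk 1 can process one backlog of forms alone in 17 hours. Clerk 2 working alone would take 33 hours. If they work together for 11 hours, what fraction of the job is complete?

50/51

Combined rate: 1/17 + 1/33 = (33 + 17)/561 = 50/561 per hour.
In 11 hours they complete 11·50/561 = 50/51 of the job.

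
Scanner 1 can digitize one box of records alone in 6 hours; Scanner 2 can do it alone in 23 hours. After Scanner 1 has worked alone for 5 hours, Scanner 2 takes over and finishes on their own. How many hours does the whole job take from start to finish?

53/6 hours

In 5 hours Scanner 1 does 5/6 of the job, leaving 1/6.
Scanner 2 works at 1/23 per hour, so finishing takes 1/6 ÷ 1/23 = 23/6 hours.
Total time = 5 + 23/6 = 53/6 hours.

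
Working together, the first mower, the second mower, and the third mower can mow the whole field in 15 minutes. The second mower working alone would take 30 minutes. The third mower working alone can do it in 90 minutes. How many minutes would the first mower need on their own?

45 minutes

Combined rate is 1/15 per minute.
Known contribution: 1/30 + 1/90 = (3 + 1)/90 = 4/90 = 2/45 per minute.
So the first mower's rate is 1/15 − 2/45 = 1/45, meaning 45 minutes alone.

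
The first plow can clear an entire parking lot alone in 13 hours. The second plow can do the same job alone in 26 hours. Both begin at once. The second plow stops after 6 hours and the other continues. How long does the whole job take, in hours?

In the first 6 hours the combined rate is 3/26, so 9/13 of the job is done, leaving 4/13.
After the second plow leaves the rate is 1/13 per hour; the remaining 4/13 takes 4 hours.
Total = 6 + 4 = 10 hours.

10 hours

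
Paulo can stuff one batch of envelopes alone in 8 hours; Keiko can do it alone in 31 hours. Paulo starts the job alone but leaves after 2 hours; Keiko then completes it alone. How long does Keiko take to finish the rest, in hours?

In 2 hours Paulo does 2/8 = 1/4 of the job, leaving 3/4.
Keiko works at 1/31 per hour, so finishing takes 3/4 ÷ 1/31 = 93/4 hours.

93/4 hours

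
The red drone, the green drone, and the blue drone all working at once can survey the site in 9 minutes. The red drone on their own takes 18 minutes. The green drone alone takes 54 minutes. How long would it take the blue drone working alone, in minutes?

Combined rate is 1/9 per minute.
Known contribution: 1/18 + 1/54 = (3 + 1)/54 = 4/54 = 2/27 per minute.
So the blue drone's rate is 1/9 − 2/27 = 1/27, meaning 27 minutes alone.

27 minutes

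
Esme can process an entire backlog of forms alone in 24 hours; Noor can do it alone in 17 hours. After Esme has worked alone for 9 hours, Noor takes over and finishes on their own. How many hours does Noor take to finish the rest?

In 9 hours Esme does 9/24 = 3/8 of the job, leaving 5/8.
Noor works at 1/17 per hour, so finishing takes 5/8 ÷ 1/17 = 85/8 hours.

85/8 hours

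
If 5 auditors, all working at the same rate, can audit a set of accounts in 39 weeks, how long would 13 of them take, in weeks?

15 weeks

Total work is 5·39 = 195 auditor-weeks.
With 13 auditors: 195/13 = 15 weeks.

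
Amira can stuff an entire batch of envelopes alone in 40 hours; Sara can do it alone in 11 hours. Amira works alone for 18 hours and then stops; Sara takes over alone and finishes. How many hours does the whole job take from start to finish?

481/20 hours

In 18 hours Amira does 18/40 = 9/20 of the job, leaving 11/20.
Sara works at 1/11 per hour, so finishing takes 11/20 ÷ 1/11 = 121/20 hours.
Total time = 18 + 121/20 = 481/20 hours.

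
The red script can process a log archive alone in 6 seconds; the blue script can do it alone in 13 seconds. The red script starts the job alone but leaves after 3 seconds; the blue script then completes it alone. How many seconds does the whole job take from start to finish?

19/2 seconds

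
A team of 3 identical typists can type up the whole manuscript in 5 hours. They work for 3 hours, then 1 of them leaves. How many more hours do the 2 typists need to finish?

One typist does 1/15 of the job per hour.
After 3 hours with 3 typists, 3/5 is done (2/5 left).
With 2 typists the rate is 2/15, so the rest takes 2/5 ÷ 2/15 = 3 hours.

3 hours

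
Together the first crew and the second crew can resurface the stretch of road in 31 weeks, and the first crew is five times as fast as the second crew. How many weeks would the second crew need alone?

Let the second crew's rate be r; then the first crew's rate is 5r, so together (5 + 1)r = 6r = 1/31.
Thus r = 1/186 per week.
The second crew alone: 186 weeks; the first crew alone: 186/5 weeks.

186 weeks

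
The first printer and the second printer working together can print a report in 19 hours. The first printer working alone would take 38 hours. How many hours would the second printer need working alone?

38 hours

Combined rate is 1/19 per hour.
Known contribution: 1/38 per hour.
So the second printer's rate is 1/19 − 1/38 = 1/38, meaning 38 hours alone.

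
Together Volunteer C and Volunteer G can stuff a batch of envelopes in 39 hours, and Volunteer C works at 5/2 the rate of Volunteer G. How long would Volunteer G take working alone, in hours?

273/2 hours

Let Volunteer G's rate be r; then Volunteer C's rate is (5/2)r, so together (5/2 + 1)r = (7/2)r = 1/39.
Thus r = 2/273 per hour.
Volunteer G alone: 273/2 hours; Volunteer C alone: 273/5 hours.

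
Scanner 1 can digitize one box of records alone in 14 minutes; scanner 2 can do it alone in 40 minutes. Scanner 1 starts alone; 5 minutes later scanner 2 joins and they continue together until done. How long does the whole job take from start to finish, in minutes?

35/3 minutes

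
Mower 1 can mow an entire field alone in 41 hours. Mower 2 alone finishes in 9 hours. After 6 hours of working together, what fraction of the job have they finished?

100/123

Combined rate: 1/41 + 1/9 = (9 + 41)/369 = 50/369 per hour.
In 6 hours they complete 6·50/369 = 100/123 of the job.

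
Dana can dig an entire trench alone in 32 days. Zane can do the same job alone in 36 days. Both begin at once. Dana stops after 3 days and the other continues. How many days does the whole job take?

In the first 3 days the combined rate is 17/288, so 17/96 of the job is done, leaving 79/96.
After Dana leaves the rate is 1/36 per day; the remaining 79/96 takes 237/8 days.
Total = 3 + 237/8 = 261/8 days.

261/8 days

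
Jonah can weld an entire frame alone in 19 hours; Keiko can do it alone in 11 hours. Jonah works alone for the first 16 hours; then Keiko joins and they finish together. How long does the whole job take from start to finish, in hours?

In 16 hours Jonah does 16/19 of the job, leaving 3/19.
Jonah and Keiko together work at 30/209 per hour, so finishing takes 3/19 ÷ 30/209 = 11/10 hours.
Total time = 16 + 11/10 = 171/10 hours.

171/10 hours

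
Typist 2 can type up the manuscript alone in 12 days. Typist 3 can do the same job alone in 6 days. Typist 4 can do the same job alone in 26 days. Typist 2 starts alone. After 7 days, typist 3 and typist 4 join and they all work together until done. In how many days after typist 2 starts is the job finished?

76/9 days

In the first 7 days typist 2 alone does 7/12 of the job, leaving 5/12.
Once everyone is working, combined rate: 1/12 + 1/6 + 1/26 = (13 + 26 + 6)/156 = 45/156 = 15/52 per day.
Remaining 5/12 at 15/52 per day takes 13/9 days.
Total from the start = 7 + 13/9 = 76/9 days.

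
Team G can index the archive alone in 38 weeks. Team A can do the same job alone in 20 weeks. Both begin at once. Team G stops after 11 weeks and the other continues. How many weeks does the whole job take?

270/19 weeks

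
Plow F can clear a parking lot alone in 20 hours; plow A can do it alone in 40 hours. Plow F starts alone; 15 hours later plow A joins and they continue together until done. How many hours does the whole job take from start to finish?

In 15 hours plow F does 15/20 = 3/4 of the job, leaving 1/4.
Plow F and plow A together work at 3/40 per hour, so finishing takes 1/4 ÷ 3/40 = 10/3 hours.
Total time = 15 + 10/3 = 55/3 hours.

55/3 hours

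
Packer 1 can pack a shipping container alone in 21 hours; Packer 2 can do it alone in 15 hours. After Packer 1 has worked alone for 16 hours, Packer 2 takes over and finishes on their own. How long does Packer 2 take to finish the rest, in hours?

In 16 hours Packer 1 does 16/21 of the job, leaving 5/21.
Packer 2 works at 1/15 per hour, so finishing takes 5/21 ÷ 1/15 = 25/7 hours.

25/7 hours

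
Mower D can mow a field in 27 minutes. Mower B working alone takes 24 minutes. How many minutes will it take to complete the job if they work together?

With two workers the combined time is the product over the sum: 27·24/(27+24) = 648/51 = 216/17 minutes.

216/17 minutes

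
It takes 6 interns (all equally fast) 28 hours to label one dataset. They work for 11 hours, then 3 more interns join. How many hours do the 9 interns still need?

One intern does 1/168 of the job per hour.
After 11 hours with 6 interns, 11/28 is done (17/28 left).
With 9 interns the rate is 9/168 = 3/56, so the rest takes 17/28 ÷ 3/56 = 34/3 hours.

34/3 hours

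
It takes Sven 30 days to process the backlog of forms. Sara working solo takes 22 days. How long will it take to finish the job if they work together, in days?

With two workers the combined time is the product over the sum: 30·22/(30+22) = 660/52 = 165/13 days.

165/13 days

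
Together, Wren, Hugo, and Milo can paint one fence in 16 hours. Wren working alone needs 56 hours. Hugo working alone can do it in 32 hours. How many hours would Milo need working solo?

224/3 hours

Combined rate is 1/16 per hour.
Known contribution: 1/56 + 1/32 = (4 + 7)/224 = 11/224 per hour.
So Milo's rate is 1/16 − 11/224 = 3/224, meaning 224/3 hours alone.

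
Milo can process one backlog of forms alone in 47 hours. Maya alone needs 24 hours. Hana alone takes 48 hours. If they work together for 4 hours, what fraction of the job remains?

Combined rate: 1/47 + 1/24 + 1/48 = (48 + 94 + 47)/2256 = 189/2256 = 63/752 per hour.
In 4 hours they complete 4·63/752 = 63/188 of the job.
So 125/188 remains.

125/188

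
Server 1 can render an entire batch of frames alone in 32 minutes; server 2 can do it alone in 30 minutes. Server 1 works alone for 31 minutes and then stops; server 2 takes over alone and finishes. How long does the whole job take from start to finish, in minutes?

511/16 minutes

In 31 minutes server 1 does 31/32 of the job, leaving 1/32.
Server 2 works at 1/30 per minute, so finishing takes 1/32 ÷ 1/30 = 15/16 minutes.
Total time = 31 + 15/16 = 511/16 minutes.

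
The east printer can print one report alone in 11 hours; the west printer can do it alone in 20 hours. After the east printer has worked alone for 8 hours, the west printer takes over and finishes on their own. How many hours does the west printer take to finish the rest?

60/11 hours

In 8 hours the east printer does 8/11 of the job, leaving 3/11.
The west printer works at 1/20 per hour, so finishing takes 3/11 ÷ 1/20 = 60/11 hours.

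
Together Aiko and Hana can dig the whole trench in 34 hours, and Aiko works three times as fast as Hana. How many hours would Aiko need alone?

136/3 hours

Let Hana's rate be r; then Aiko's rate is 3r, so together (3 + 1)r = 4r = 1/34.
Thus r = 1/136 per hour.
Hana alone: 136 hours; Aiko alone: 136/3 hours.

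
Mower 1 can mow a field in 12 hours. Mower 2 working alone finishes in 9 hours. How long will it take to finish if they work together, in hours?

With two workers the combined time is the product over the sum: 12·9/(12+9) = 108/21 = 36/7 hours.

36/7 hours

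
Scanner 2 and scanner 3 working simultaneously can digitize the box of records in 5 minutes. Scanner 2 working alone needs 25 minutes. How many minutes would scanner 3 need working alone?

25/4 minutes

Combined rate is 1/5 per minute.
Known contribution: 1/25 per minute.
So scanner 3's rate is 1/5 − 1/25 = 4/25, meaning 25/4 minutes alone.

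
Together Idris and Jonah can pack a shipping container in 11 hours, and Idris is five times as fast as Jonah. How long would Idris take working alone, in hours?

Let Jonah's rate be r; then Idris's rate is 5r, so together (5 + 1)r = 6r = 1/11.
Thus r = 1/66 per hour.
Jonah alone: 66 hours; Idris alone: 66/5 hours.

66/5 hours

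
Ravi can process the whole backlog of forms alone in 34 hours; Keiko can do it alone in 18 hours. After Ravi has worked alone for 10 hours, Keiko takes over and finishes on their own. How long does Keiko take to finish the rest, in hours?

In 10 hours Ravi does 10/34 = 5/17 of the job, leaving 12/17.
Keiko works at 1/18 per hour, so finishing takes 12/17 ÷ 1/18 = 216/17 hours.

216/17 hours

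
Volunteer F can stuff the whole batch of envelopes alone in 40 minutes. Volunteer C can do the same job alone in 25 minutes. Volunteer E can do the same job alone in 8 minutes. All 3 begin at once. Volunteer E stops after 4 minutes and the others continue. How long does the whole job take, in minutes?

100/13 minutes

In the first 4 minutes the combined rate is 19/100, so 19/25 of the job is done, leaving 6/25.
After volunteer E leaves the rate is 13/200 per minute; the remaining 6/25 takes 48/13 minutes.
Total = 4 + 48/13 = 100/13 minutes.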